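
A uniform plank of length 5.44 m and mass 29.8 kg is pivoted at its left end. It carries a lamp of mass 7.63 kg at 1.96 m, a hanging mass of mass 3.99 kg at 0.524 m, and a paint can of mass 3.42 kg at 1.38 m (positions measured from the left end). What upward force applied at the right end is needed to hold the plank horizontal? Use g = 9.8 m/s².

Take moments about the left end.
Beam weight: 29.8 × 9.8 = 292 N down at 2.72 m → arm 2.72 m, τ = 292 × 2.72 = 794.2 N·m clockwise.
Lamp: 7.63 × 9.8 = 74.77 N down at 1.96 m → arm 1.96 m, τ = 74.77 × 1.96 = 146.5 N·m clockwise.
Hanging mass: 3.99 × 9.8 = 39.1 N down at 0.524 m → arm 0.524 m, τ = 39.1 × 0.524 = 20.49 N·m clockwise.
Paint can: 3.42 × 9.8 = 33.52 N down at 1.38 m → arm 1.38 m, τ = 33.52 × 1.38 = 46.26 N·m clockwise.
Net moment of the loads = 1007 N·m clockwise.
The upward force F acts at the right end, arm 5.44 m, giving F × 5.44 counterclockwise.
Setting net torque to zero: F × 5.44 = 1007 → F = 1007 / 5.44 = 185 N.

F ≈ 185 N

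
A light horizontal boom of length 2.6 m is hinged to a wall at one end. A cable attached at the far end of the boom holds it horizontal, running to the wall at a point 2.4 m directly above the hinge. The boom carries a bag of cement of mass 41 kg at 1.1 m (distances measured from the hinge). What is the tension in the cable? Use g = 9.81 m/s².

Take moments about the hinge.
Bag of cement: 41 × 9.81 = 402.2 N down at 1.1 m → arm 1.1 m, τ = 402.2 × 1.1 = 442.4 N·m clockwise.
Total clockwise load moment = 442.4 N·m.
The cable tension T acts at 2.6 m; only its component perpendicular to the boom, T sinθ, produces torque. sinθ = h/√(h²+d²) = 2.4/√(2.4²+2.6²) = 0.6783.
Setting net torque to zero: T × 2.6 × 0.6783 = 442.4 → T = 442.4 / 1.764 = 251 N.

T ≈ 251 N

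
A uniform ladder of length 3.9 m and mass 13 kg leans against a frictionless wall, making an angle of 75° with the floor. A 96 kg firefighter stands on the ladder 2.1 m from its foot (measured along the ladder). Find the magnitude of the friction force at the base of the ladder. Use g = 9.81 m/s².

f ≈ 153 N

Taking torques about the foot of the ladder:
Ladder weight 13×9.81 = 127.5 N acts at 1.95 m along the ladder; its horizontal arm is 1.95·cos75° = 0.5047 m → τ = 64.35 N·m clockwise.
Firefighter: 96×9.81 = 941.8 N at 2.1 m → arm 0.5435 m → τ = 511.9 N·m clockwise.
Wall normal N acts horizontally at the top; its moment arm is the height L sinθ = 3.9·sin75° = 3.767 m, counterclockwise.
Setting net torque to zero: N × 3.767 = 576.2 → N = 153 N.
ΣFx = 0: friction at the foot balances the wall's push, so f = N_wall = 153 N.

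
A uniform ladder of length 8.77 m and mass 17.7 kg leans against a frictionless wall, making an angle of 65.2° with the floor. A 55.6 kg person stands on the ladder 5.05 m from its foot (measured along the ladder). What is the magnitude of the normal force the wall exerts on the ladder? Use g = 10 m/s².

Taking torques about the foot of the ladder:
Ladder weight 17.7×10 = 177 N acts at 4.385 m along the ladder; its horizontal arm is 4.385·cos65.2° = 1.839 m → τ = 325.5 N·m clockwise.
Person: 55.6×10 = 556 N at 5.05 m → arm 2.118 m → τ = 1178 N·m clockwise.
Wall normal N acts horizontally at the top; its moment arm is the height L sinθ = 8.77·sin65.2° = 7.961 m, counterclockwise.
Στ = 0 ⇒ N × 7.961 = 1504 ⇒ N = 189 N.

N_wall ≈ 189 N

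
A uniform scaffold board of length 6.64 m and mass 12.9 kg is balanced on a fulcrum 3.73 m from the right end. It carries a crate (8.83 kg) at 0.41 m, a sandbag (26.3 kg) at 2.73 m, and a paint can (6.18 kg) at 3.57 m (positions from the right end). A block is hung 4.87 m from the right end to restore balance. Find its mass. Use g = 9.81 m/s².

m ≈ 54.3 kg

Take moments about the fulcrum (at 3.73 m from the right end).
Beam weight: 12.9 × 9.81 = 126.5 N down at 3.32 m → arm 0.41 m, τ = 126.5 × 0.41 = 51.86 N·m clockwise.
Crate: 8.83 × 9.81 = 86.62 N down at 0.41 m → arm 3.32 m, τ = 86.62 × 3.32 = 287.6 N·m clockwise.
Sandbag: 26.3 × 9.81 = 258 N down at 2.73 m → arm 1 m, τ = 258 × 1 = 258 N·m clockwise.
Paint can: 6.18 × 9.81 = 60.63 N down at 3.57 m → arm 0.16 m, τ = 60.63 × 0.16 = 9.701 N·m clockwise.
Net moment of known loads = 607.2 N·m clockwise.
An unknown mass m at 4.87 m has arm 1.14 m; its moment is m·g·1.14 counterclockwise.
Στ = 0 ⇒ m × 9.81 × 1.14 = 607.2 ⇒ m = 607.2 / (9.81 × 1.14) = 54.3 kg.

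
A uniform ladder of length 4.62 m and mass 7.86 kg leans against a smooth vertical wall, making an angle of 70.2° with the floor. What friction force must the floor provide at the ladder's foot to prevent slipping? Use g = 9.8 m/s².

Take moments about the foot of the ladder.
Ladder weight 7.86×9.8 = 77.03 N acts at 2.31 m along the ladder; its horizontal arm is 2.31·cos70.2° = 0.7825 m → τ = 60.28 N·m clockwise.
Wall normal N acts horizontally at the top; its moment arm is the height L sinθ = 4.62·sin70.2° = 4.347 m, counterclockwise.
Balancing moments: N × 4.347 = 60.28, giving N = 13.9 N.
ΣFx = 0: friction at the foot balances the wall's push, so f = N_wall = 13.9 N.

f ≈ 13.9 N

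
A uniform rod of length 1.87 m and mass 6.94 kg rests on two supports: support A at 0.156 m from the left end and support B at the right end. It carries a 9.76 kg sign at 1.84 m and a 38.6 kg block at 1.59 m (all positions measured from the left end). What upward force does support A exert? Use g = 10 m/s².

Taking torques about support B:
Beam weight: 6.94 × 10 = 69.4 N down at 0.935 m → arm 0.935 m, τ = 69.4 × 0.935 = 64.89 N·m counterclockwise.
Sign: 9.76 × 10 = 97.6 N down at 1.84 m → arm 0.03 m, τ = 97.6 × 0.03 = 2.928 N·m counterclockwise.
Block: 38.6 × 10 = 386 N down at 1.59 m → arm 0.28 m, τ = 386 × 0.28 = 108.1 N·m counterclockwise.
Net load moment about support B = 175.9 N·m counterclockwise.
Reaction R at support A is upward at 0.156 m, arm 1.714 m → moment R × 1.714 clockwise.
For rotational equilibrium, R × 1.714 = 175.9, so R = 103 N.

R_A ≈ 103 N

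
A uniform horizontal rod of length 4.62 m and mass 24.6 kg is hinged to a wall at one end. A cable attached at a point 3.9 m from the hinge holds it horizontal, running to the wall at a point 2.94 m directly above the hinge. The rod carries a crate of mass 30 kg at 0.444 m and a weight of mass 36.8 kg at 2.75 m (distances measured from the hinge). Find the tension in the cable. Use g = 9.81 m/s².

Choose the hinge as the axis so the unknown hinge reaction has zero arm there.
Beam weight: 24.6 × 9.81 = 241.3 N down at 2.31 m → arm 2.31 m, τ = 241.3 × 2.31 = 557.4 N·m clockwise.
Crate: 30 × 9.81 = 294.3 N down at 0.444 m → arm 0.444 m, τ = 294.3 × 0.444 = 130.7 N·m clockwise.
Weight: 36.8 × 9.81 = 361 N down at 2.75 m → arm 2.75 m, τ = 361 × 2.75 = 992.8 N·m clockwise.
Total clockwise load moment = 1681 N·m.
The cable tension T acts at 3.9 m; only its component perpendicular to the rod, T sinθ, produces torque. sinθ = h/√(h²+d²) = 2.94/√(2.94²+3.9²) = 0.602.
Balancing moments: T × 3.9 × 0.602 = 1681, giving T = 1681 / 2.348 = 716 N.

T ≈ 716 N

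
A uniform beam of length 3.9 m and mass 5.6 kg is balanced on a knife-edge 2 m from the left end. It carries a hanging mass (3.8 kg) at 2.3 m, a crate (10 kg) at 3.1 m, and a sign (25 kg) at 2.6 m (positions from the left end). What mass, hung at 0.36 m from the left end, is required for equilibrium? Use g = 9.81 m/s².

m ≈ 16.4 kg

Take moments about the knife-edge (at 2 m from the left end).
Beam weight: 5.6 × 9.81 = 54.94 N down at 1.95 m → arm 0.05 m, τ = 54.94 × 0.05 = 2.747 N·m counterclockwise.
Hanging mass: 3.8 × 9.81 = 37.28 N down at 2.3 m → arm 0.3 m, τ = 37.28 × 0.3 = 11.18 N·m clockwise.
Crate: 10 × 9.81 = 98.1 N down at 3.1 m → arm 1.1 m, τ = 98.1 × 1.1 = 107.9 N·m clockwise.
Sign: 25 × 9.81 = 245.2 N down at 2.6 m → arm 0.6 m, τ = 245.2 × 0.6 = 147.1 N·m clockwise.
Net moment of known loads = 263.4 N·m clockwise.
An unknown mass m at 0.36 m has arm 1.64 m; its moment is m·g·1.64 counterclockwise.
Στ = 0 ⇒ m × 9.81 × 1.64 = 263.4 ⇒ m = 263.4 / (9.81 × 1.64) = 16.4 kg.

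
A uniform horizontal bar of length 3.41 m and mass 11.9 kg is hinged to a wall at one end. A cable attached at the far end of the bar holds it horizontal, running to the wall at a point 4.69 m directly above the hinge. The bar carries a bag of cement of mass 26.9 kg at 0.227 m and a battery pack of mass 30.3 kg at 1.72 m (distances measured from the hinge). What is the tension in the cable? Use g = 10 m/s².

T ≈ 285 N

Sum moments about the hinge (the unknown hinge reaction has zero arm there).
Beam weight: 11.9 × 10 = 119 N down at 1.705 m → arm 1.705 m, τ = 119 × 1.705 = 202.9 N·m clockwise.
Bag of cement: 26.9 × 10 = 269 N down at 0.227 m → arm 0.227 m, τ = 269 × 0.227 = 61.06 N·m clockwise.
Battery pack: 30.3 × 10 = 303 N down at 1.72 m → arm 1.72 m, τ = 303 × 1.72 = 521.2 N·m clockwise.
Total clockwise load moment = 785.2 N·m.
The cable tension T acts at 3.41 m; only its component perpendicular to the bar, T sinθ, produces torque. sinθ = h/√(h²+d²) = 4.69/√(4.69²+3.41²) = 0.8088.
For rotational equilibrium, T × 3.41 × 0.8088 = 785.2, so T = 785.2 / 2.758 = 285 N.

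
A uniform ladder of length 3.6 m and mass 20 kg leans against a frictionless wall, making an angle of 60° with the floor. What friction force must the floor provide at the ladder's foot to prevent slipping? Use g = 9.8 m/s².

f ≈ 56.6 N

Sum moments about the foot of the ladder (the floor normal and friction both act there and drop out).
Ladder weight 20×9.8 = 196 N acts at 1.8 m along the ladder; its horizontal arm is 1.8·cos60° = 0.9 m → τ = 176.4 N·m clockwise.
Wall normal N acts horizontally at the top; its moment arm is the height L sinθ = 3.6·sin60° = 3.118 m, counterclockwise.
Στ = 0 ⇒ N × 3.118 = 176.4 ⇒ N = 56.6 N.
ΣFx = 0: friction at the foot balances the wall's push, so f = N_wall = 56.6 N.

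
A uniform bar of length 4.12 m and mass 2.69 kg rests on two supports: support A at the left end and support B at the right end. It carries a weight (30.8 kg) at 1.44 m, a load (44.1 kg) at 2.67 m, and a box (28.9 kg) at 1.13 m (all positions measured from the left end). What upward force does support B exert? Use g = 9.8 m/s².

About support A:
Beam weight: 2.69 × 9.8 = 26.36 N down at 2.06 m → arm 2.06 m, τ = 26.36 × 2.06 = 54.3 N·m clockwise.
Weight: 30.8 × 9.8 = 301.8 N down at 1.44 m → arm 1.44 m, τ = 301.8 × 1.44 = 434.6 N·m clockwise.
Load: 44.1 × 9.8 = 432.2 N down at 2.67 m → arm 2.67 m, τ = 432.2 × 2.67 = 1154 N·m clockwise.
Box: 28.9 × 9.8 = 283.2 N down at 1.13 m → arm 1.13 m, τ = 283.2 × 1.13 = 320 N·m clockwise.
Net load moment about support A = 1963 N·m clockwise.
Reaction R at support B is upward at 4.12 m, arm 4.12 m → moment R × 4.12 counterclockwise.
For rotational equilibrium, R × 4.12 = 1963, so R = 476 N.

R_B ≈ 476 N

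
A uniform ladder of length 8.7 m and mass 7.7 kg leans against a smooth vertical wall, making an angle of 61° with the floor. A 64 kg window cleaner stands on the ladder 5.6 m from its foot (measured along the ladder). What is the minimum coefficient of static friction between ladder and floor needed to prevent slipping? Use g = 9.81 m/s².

Sum moments about the foot of the ladder (the floor normal and friction both act there and drop out).
Ladder weight 7.7×9.81 = 75.54 N acts at 4.35 m along the ladder; its horizontal arm is 4.35·cos61° = 2.109 m → τ = 159.3 N·m clockwise.
Window cleaner: 64×9.81 = 627.8 N at 5.6 m → arm 2.715 m → τ = 1704 N·m clockwise.
Wall normal N acts horizontally at the top; its moment arm is the height L sinθ = 8.7·sin61° = 7.609 m, counterclockwise.
For rotational equilibrium, N × 7.609 = 1863, so N = 244.8 N.
ΣFx = 0 ⇒ f = N_wall = 244.8 N. ΣFy = 0 ⇒ N_floor = 703.3 N.
μ_min = f / N_floor = 244.8 / 703.3 = 0.348.

μ_min ≈ 0.348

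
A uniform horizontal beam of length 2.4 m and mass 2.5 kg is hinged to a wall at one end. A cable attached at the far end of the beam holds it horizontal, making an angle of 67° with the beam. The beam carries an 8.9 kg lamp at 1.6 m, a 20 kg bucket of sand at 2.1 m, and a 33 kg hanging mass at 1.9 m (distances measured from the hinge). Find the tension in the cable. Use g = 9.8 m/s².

About the hinge:
Beam weight: 2.5 × 9.8 = 24.5 N down at 1.2 m → arm 1.2 m, τ = 24.5 × 1.2 = 29.4 N·m clockwise.
Lamp: 8.9 × 9.8 = 87.22 N down at 1.6 m → arm 1.6 m, τ = 87.22 × 1.6 = 139.6 N·m clockwise.
Bucket of sand: 20 × 9.8 = 196 N down at 2.1 m → arm 2.1 m, τ = 196 × 2.1 = 411.6 N·m clockwise.
Hanging mass: 33 × 9.8 = 323.4 N down at 1.9 m → arm 1.9 m, τ = 323.4 × 1.9 = 614.5 N·m clockwise.
Total clockwise load moment = 1195 N·m.
The cable tension T acts at 2.4 m; only its component perpendicular to the beam, T sinθ, produces torque. sin 67° = 0.9205.
For rotational equilibrium, T × 2.4 × 0.9205 = 1195, so T = 1195 / 2.209 = 541 N.

T ≈ 541 N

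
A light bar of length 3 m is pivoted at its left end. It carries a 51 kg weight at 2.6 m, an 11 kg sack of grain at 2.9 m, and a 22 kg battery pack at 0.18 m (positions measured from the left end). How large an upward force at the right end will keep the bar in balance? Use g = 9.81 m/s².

Take moments about the left end.
Weight: 51 × 9.81 = 500.3 N down at 2.6 m → arm 2.6 m, τ = 500.3 × 2.6 = 1301 N·m clockwise.
Sack of grain: 11 × 9.81 = 107.9 N down at 2.9 m → arm 2.9 m, τ = 107.9 × 2.9 = 312.9 N·m clockwise.
Battery pack: 22 × 9.81 = 215.8 N down at 0.18 m → arm 0.18 m, τ = 215.8 × 0.18 = 38.84 N·m clockwise.
Net moment of the loads = 1653 N·m clockwise.
The upward force F acts at the right end, arm 3 m, giving F × 3 counterclockwise.
For rotational equilibrium, F × 3 = 1653, so F = 1653 / 3 = 551 N.

F ≈ 551 N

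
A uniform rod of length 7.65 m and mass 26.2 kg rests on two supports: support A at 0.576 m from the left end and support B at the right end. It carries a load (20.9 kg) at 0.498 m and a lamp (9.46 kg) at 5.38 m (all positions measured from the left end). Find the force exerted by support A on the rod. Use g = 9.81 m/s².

About support B:
Beam weight: 26.2 × 9.81 = 257 N down at 3.825 m → arm 3.825 m, τ = 257 × 3.825 = 983 N·m counterclockwise.
Load: 20.9 × 9.81 = 205 N down at 0.498 m → arm 7.152 m, τ = 205 × 7.152 = 1466 N·m counterclockwise.
Lamp: 9.46 × 9.81 = 92.8 N down at 5.38 m → arm 2.27 m, τ = 92.8 × 2.27 = 210.7 N·m counterclockwise.
Net load moment about support B = 2660 N·m counterclockwise.
Reaction R at support A is upward at 0.576 m, arm 7.074 m → moment R × 7.074 clockwise.
Setting net torque to zero: R × 7.074 = 2660 → R = 376 N.

R_A ≈ 376 N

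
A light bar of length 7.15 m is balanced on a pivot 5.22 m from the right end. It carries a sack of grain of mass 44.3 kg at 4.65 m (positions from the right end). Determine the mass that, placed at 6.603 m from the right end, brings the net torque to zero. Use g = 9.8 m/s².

m ≈ 18.3 kg

Take moments about the pivot (at 5.22 m from the right end).
Sack of grain: 44.3 × 9.8 = 434.1 N down at 4.65 m → arm 0.57 m, τ = 434.1 × 0.57 = 247.4 N·m clockwise.
Net moment of known loads = 247.4 N·m clockwise.
An unknown mass m at 6.603 m has arm 1.383 m; its moment is m·g·1.383 counterclockwise.
Balancing moments: m × 9.8 × 1.383 = 247.4, giving m = 247.4 / (9.8 × 1.383) = 18.3 kg.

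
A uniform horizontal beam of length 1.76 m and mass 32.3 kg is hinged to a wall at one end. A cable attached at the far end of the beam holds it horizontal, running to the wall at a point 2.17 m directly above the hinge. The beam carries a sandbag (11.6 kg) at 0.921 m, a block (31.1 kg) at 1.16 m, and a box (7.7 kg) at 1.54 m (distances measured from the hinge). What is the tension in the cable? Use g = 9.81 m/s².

T ≈ 625 N

Take moments about the hinge.
Beam weight: 32.3 × 9.81 = 316.9 N down at 0.88 m → arm 0.88 m, τ = 316.9 × 0.88 = 278.9 N·m clockwise.
Sandbag: 11.6 × 9.81 = 113.8 N down at 0.921 m → arm 0.921 m, τ = 113.8 × 0.921 = 104.8 N·m clockwise.
Block: 31.1 × 9.81 = 305.1 N down at 1.16 m → arm 1.16 m, τ = 305.1 × 1.16 = 353.9 N·m clockwise.
Box: 7.7 × 9.81 = 75.54 N down at 1.54 m → arm 1.54 m, τ = 75.54 × 1.54 = 116.3 N·m clockwise.
Total clockwise load moment = 853.9 N·m.
The cable tension T acts at 1.76 m; only its component perpendicular to the beam, T sinθ, produces torque. sinθ = h/√(h²+d²) = 2.17/√(2.17²+1.76²) = 0.7767.
Στ = 0 ⇒ T × 1.76 × 0.7767 = 853.9 ⇒ T = 853.9 / 1.367 = 625 N.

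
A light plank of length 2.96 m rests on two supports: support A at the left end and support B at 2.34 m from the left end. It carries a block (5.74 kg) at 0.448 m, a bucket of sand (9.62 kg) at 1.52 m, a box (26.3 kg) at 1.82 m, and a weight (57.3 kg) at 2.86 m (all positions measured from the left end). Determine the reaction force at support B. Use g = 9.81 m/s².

R_B ≈ 960 N

Sum moments about support A (its reaction then has zero moment arm).
Block: 5.74 × 9.81 = 56.31 N down at 0.448 m → arm 0.448 m, τ = 56.31 × 0.448 = 25.23 N·m clockwise.
Bucket of sand: 9.62 × 9.81 = 94.37 N down at 1.52 m → arm 1.52 m, τ = 94.37 × 1.52 = 143.4 N·m clockwise.
Box: 26.3 × 9.81 = 258 N down at 1.82 m → arm 1.82 m, τ = 258 × 1.82 = 469.6 N·m clockwise.
Weight: 57.3 × 9.81 = 562.1 N down at 2.86 m → arm 2.86 m, τ = 562.1 × 2.86 = 1608 N·m clockwise.
Net load moment about support A = 2246 N·m clockwise.
Reaction R at support B is upward at 2.34 m, arm 2.34 m → moment R × 2.34 counterclockwise.
Στ = 0 ⇒ R × 2.34 = 2246 ⇒ R = 960 N.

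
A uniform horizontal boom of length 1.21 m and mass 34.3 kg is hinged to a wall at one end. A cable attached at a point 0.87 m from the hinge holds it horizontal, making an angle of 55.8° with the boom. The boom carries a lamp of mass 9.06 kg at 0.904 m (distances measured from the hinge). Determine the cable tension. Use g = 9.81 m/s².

T ≈ 395 N

Take moments about the hinge.
Beam weight: 34.3 × 9.81 = 336.5 N down at 0.605 m → arm 0.605 m, τ = 336.5 × 0.605 = 203.6 N·m clockwise.
Lamp: 9.06 × 9.81 = 88.88 N down at 0.904 m → arm 0.904 m, τ = 88.88 × 0.904 = 80.35 N·m clockwise.
Total clockwise load moment = 283.9 N·m.
The cable tension T acts at 0.87 m; only its component perpendicular to the boom, T sinθ, produces torque. sin 55.8° = 0.8271.
For rotational equilibrium, T × 0.87 × 0.8271 = 283.9, so T = 283.9 / 0.7196 = 395 N.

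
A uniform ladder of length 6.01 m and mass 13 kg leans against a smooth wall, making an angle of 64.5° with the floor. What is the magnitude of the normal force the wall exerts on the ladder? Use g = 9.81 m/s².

N_wall ≈ 30.4 N

Choose the foot of the ladder as the axis so the floor normal and friction both act there and drop out.
Ladder weight 13×9.81 = 127.5 N acts at 3.005 m along the ladder; its horizontal arm is 3.005·cos64.5° = 1.294 m → τ = 165 N·m clockwise.
Wall normal N acts horizontally at the top; its moment arm is the height L sinθ = 6.01·sin64.5° = 5.425 m, counterclockwise.
For rotational equilibrium, N × 5.425 = 165, so N = 30.4 N.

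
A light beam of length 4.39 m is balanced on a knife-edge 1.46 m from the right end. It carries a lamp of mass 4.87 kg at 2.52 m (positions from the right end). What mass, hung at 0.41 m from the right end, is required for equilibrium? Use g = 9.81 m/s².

m ≈ 4.92 kg

About the knife-edge (at 1.46 m from the right end):
Lamp: 4.87 × 9.81 = 47.77 N down at 2.52 m → arm 1.06 m, τ = 47.77 × 1.06 = 50.64 N·m counterclockwise.
Net moment of known loads = 50.64 N·m counterclockwise.
An unknown mass m at 0.41 m has arm 1.05 m; its moment is m·g·1.05 clockwise.
Balancing moments: m × 9.81 × 1.05 = 50.64, giving m = 50.64 / (9.81 × 1.05) = 4.92 kg.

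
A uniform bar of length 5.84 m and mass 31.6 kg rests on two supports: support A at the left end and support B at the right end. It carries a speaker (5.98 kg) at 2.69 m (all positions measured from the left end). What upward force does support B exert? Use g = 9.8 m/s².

Take moments about support A.
Beam weight: 31.6 × 9.8 = 309.7 N down at 2.92 m → arm 2.92 m, τ = 309.7 × 2.92 = 904.3 N·m clockwise.
Speaker: 5.98 × 9.8 = 58.6 N down at 2.69 m → arm 2.69 m, τ = 58.6 × 2.69 = 157.6 N·m clockwise.
Net load moment about support A = 1062 N·m clockwise.
Reaction R at support B is upward at 5.84 m, arm 5.84 m → moment R × 5.84 counterclockwise.
Στ = 0 ⇒ R × 5.84 = 1062 ⇒ R = 182 N.

R_B ≈ 182 N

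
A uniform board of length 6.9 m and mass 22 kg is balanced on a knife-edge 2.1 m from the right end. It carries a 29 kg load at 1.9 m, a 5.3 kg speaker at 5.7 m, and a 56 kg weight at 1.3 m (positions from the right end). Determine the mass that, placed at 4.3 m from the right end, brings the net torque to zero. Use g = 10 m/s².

Take moments about the knife-edge (at 2.1 m from the right end).
Beam weight: 22 × 10 = 220 N down at 3.45 m → arm 1.35 m, τ = 220 × 1.35 = 297 N·m counterclockwise.
Load: 29 × 10 = 290 N down at 1.9 m → arm 0.2 m, τ = 290 × 0.2 = 58 N·m clockwise.
Speaker: 5.3 × 10 = 53 N down at 5.7 m → arm 3.6 m, τ = 53 × 3.6 = 190.8 N·m counterclockwise.
Weight: 56 × 10 = 560 N down at 1.3 m → arm 0.8 m, τ = 560 × 0.8 = 448 N·m clockwise.
Net moment of known loads = 18.2 N·m clockwise.
An unknown mass m at 4.3 m has arm 2.2 m; its moment is m·g·2.2 counterclockwise.
For rotational equilibrium, m × 10 × 2.2 = 18.2, so m = 18.2 / (10 × 2.2) = 0.827 kg.

m ≈ 0.827 kg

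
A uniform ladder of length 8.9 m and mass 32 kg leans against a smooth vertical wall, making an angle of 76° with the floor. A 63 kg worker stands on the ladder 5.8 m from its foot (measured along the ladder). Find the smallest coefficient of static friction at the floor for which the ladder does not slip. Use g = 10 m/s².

Taking torques about the foot of the ladder:
Ladder weight 32×10 = 320 N acts at 4.45 m along the ladder; its horizontal arm is 4.45·cos76° = 1.077 m → τ = 344.6 N·m clockwise.
Worker: 63×10 = 630 N at 5.8 m → arm 1.403 m → τ = 883.9 N·m clockwise.
Wall normal N acts horizontally at the top; its moment arm is the height L sinθ = 8.9·sin76° = 8.636 m, counterclockwise.
Setting net torque to zero: N × 8.636 = 1228 → N = 142.2 N.
ΣFx = 0 ⇒ f = N_wall = 142.2 N. ΣFy = 0 ⇒ N_floor = 950 N.
μ_min = f / N_floor = 142.2 / 950 = 0.15.

μ_min ≈ 0.15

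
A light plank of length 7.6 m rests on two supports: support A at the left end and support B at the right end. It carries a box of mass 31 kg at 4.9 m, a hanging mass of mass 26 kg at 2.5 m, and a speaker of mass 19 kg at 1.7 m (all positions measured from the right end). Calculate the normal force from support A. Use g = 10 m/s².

Take moments about support B.
Box: 31 × 10 = 310 N down at 4.9 m → arm 4.9 m, τ = 310 × 4.9 = 1519 N·m counterclockwise.
Hanging mass: 26 × 10 = 260 N down at 2.5 m → arm 2.5 m, τ = 260 × 2.5 = 650 N·m counterclockwise.
Speaker: 19 × 10 = 190 N down at 1.7 m → arm 1.7 m, τ = 190 × 1.7 = 323 N·m counterclockwise.
Net load moment about support B = 2492 N·m counterclockwise.
Reaction R at support A is upward at 7.6 m, arm 7.6 m → moment R × 7.6 clockwise.
Setting net torque to zero: R × 7.6 = 2492 → R = 328 N.

R_A ≈ 328 N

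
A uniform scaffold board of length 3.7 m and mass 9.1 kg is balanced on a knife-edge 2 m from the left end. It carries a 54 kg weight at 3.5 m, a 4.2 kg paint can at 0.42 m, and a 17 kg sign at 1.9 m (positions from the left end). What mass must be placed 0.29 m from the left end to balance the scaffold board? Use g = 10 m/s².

Take moments about the knife-edge (at 2 m from the left end).
Beam weight: 9.1 × 10 = 91 N down at 1.85 m → arm 0.15 m, τ = 91 × 0.15 = 13.65 N·m counterclockwise.
Weight: 54 × 10 = 540 N down at 3.5 m → arm 1.5 m, τ = 540 × 1.5 = 810 N·m clockwise.
Paint can: 4.2 × 10 = 42 N down at 0.42 m → arm 1.58 m, τ = 42 × 1.58 = 66.36 N·m counterclockwise.
Sign: 17 × 10 = 170 N down at 1.9 m → arm 0.1 m, τ = 170 × 0.1 = 17 N·m counterclockwise.
Net moment of known loads = 713 N·m clockwise.
An unknown mass m at 0.29 m has arm 1.71 m; its moment is m·g·1.71 counterclockwise.
Στ = 0 ⇒ m × 10 × 1.71 = 713 ⇒ m = 713 / (10 × 1.71) = 41.7 kg.

m ≈ 41.7 kg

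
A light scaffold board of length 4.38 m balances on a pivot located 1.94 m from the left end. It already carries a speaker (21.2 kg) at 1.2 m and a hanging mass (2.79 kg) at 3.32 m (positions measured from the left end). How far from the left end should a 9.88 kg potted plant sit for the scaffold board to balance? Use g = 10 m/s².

About the pivot (at 1.94 m from the left end):
Speaker: 21.2 × 10 = 212 N down at 1.2 m → arm 0.74 m, τ = 212 × 0.74 = 156.9 N·m counterclockwise.
Hanging mass: 2.79 × 10 = 27.9 N down at 3.32 m → arm 1.38 m, τ = 27.9 × 1.38 = 38.5 N·m clockwise.
Net moment of existing loads = 118.4 N·m counterclockwise.
The potted plant weighs 9.88 × 10 = 98.8 N and must supply an equal clockwise moment, so its lever arm about the pivot is 118.4 / 98.8 = 1.2 m.
That puts it at 1.94 + 1.2 = 3.14 m from the left end.

x ≈ 3.14 m from the left end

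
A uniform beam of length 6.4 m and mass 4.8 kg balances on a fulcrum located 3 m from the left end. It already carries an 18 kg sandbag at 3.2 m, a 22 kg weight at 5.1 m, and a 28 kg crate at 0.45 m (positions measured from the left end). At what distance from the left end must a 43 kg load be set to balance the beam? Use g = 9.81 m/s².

Sum moments about the fulcrum (at 3 m from the left end) (the support reaction has zero arm there).
Beam weight: 4.8 × 9.81 = 47.09 N down at 3.2 m → arm 0.2 m, τ = 47.09 × 0.2 = 9.418 N·m clockwise.
Sandbag: 18 × 9.81 = 176.6 N down at 3.2 m → arm 0.2 m, τ = 176.6 × 0.2 = 35.32 N·m clockwise.
Weight: 22 × 9.81 = 215.8 N down at 5.1 m → arm 2.1 m, τ = 215.8 × 2.1 = 453.2 N·m clockwise.
Crate: 28 × 9.81 = 274.7 N down at 0.45 m → arm 2.55 m, τ = 274.7 × 2.55 = 700.5 N·m counterclockwise.
Net moment of existing loads = 202.6 N·m counterclockwise.
The load weighs 43 × 9.81 = 421.8 N and must supply an equal clockwise moment, so its lever arm about the fulcrum is 202.6 / 421.8 = 0.48 m.
That puts it at 3 + 0.48 = 3.48 m from the left end.

x ≈ 3.48 m from the left end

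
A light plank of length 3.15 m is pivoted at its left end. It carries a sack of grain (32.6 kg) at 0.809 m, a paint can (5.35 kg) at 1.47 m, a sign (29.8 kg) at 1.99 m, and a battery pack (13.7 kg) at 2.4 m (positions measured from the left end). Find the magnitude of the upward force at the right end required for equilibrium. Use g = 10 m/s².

F ≈ 401 N

Taking torques about the left end:
Sack of grain: 32.6 × 10 = 326 N down at 0.809 m → arm 0.809 m, τ = 326 × 0.809 = 263.7 N·m clockwise.
Paint can: 5.35 × 10 = 53.5 N down at 1.47 m → arm 1.47 m, τ = 53.5 × 1.47 = 78.64 N·m clockwise.
Sign: 29.8 × 10 = 298 N down at 1.99 m → arm 1.99 m, τ = 298 × 1.99 = 593 N·m clockwise.
Battery pack: 13.7 × 10 = 137 N down at 2.4 m → arm 2.4 m, τ = 137 × 2.4 = 328.8 N·m clockwise.
Net moment of the loads = 1264 N·m clockwise.
The upward force F acts at the right end, arm 3.15 m, giving F × 3.15 counterclockwise.
Setting net torque to zero: F × 3.15 = 1264 → F = 1264 / 3.15 = 401 N.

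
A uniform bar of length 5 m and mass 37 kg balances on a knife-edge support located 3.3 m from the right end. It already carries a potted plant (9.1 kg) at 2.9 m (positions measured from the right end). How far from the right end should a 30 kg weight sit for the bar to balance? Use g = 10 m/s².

x ≈ 4.41 m from the right end

Choose the knife-edge support (at 3.3 m from the right end) as the axis so the support reaction has zero arm there.
Beam weight: 37 × 10 = 370 N down at 2.5 m → arm 0.8 m, τ = 370 × 0.8 = 296 N·m clockwise.
Potted plant: 9.1 × 10 = 91 N down at 2.9 m → arm 0.4 m, τ = 91 × 0.4 = 36.4 N·m clockwise.
Net moment of existing loads = 332.4 N·m clockwise.
The weight weighs 30 × 10 = 300 N and must supply an equal counterclockwise moment, so its lever arm about the knife-edge support is 332.4 / 300 = 1.11 m.
That puts it at 3.3 + 1.11 = 4.41 m from the right end.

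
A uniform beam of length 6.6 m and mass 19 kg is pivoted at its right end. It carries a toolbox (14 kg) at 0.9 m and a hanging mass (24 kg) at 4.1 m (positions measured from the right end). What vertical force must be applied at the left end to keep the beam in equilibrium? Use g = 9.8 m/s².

F ≈ 258 N

Sum moments about the right end (the unknown pivot reaction has zero arm there).
Beam weight: 19 × 9.8 = 186.2 N down at 3.3 m → arm 3.3 m, τ = 186.2 × 3.3 = 614.5 N·m counterclockwise.
Toolbox: 14 × 9.8 = 137.2 N down at 0.9 m → arm 0.9 m, τ = 137.2 × 0.9 = 123.5 N·m counterclockwise.
Hanging mass: 24 × 9.8 = 235.2 N down at 4.1 m → arm 4.1 m, τ = 235.2 × 4.1 = 964.3 N·m counterclockwise.
Net moment of the loads = 1702 N·m counterclockwise.
The upward force F acts at the left end, arm 6.6 m, giving F × 6.6 clockwise.
Setting net torque to zero: F × 6.6 = 1702 → F = 1702 / 6.6 = 258 N.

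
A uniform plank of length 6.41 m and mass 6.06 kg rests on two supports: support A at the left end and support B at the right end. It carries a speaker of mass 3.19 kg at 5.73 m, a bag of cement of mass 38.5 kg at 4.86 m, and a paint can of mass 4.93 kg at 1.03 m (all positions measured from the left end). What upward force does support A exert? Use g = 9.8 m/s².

Take moments about support B.
Beam weight: 6.06 × 9.8 = 59.39 N down at 3.205 m → arm 3.205 m, τ = 59.39 × 3.205 = 190.3 N·m counterclockwise.
Speaker: 3.19 × 9.8 = 31.26 N down at 5.73 m → arm 0.68 m, τ = 31.26 × 0.68 = 21.26 N·m counterclockwise.
Bag of cement: 38.5 × 9.8 = 377.3 N down at 4.86 m → arm 1.55 m, τ = 377.3 × 1.55 = 584.8 N·m counterclockwise.
Paint can: 4.93 × 9.8 = 48.31 N down at 1.03 m → arm 5.38 m, τ = 48.31 × 5.38 = 259.9 N·m counterclockwise.
Net load moment about support B = 1056 N·m counterclockwise.
Reaction R at support A is upward at 0 m, arm 6.41 m → moment R × 6.41 clockwise.
Setting net torque to zero: R × 6.41 = 1056 → R = 165 N.

R_A ≈ 165 N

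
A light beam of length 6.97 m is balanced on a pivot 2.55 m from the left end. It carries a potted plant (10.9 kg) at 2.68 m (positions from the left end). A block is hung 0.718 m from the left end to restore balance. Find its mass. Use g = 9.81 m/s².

Sum moments about the pivot (at 2.55 m from the left end) (the support reaction has zero arm there).
Potted plant: 10.9 × 9.81 = 106.9 N down at 2.68 m → arm 0.13 m, τ = 106.9 × 0.13 = 13.9 N·m clockwise.
Net moment of known loads = 13.9 N·m clockwise.
An unknown mass m at 0.718 m has arm 1.832 m; its moment is m·g·1.832 counterclockwise.
Στ = 0 ⇒ m × 9.81 × 1.832 = 13.9 ⇒ m = 13.9 / (9.81 × 1.832) = 0.773 kg.

m ≈ 0.773 kg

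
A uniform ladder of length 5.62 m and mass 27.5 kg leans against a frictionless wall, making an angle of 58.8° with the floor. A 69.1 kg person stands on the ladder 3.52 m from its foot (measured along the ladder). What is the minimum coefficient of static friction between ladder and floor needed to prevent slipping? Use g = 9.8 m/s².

μ_min ≈ 0.358

About the foot of the ladder:
Ladder weight 27.5×9.8 = 269.5 N acts at 2.81 m along the ladder; its horizontal arm is 2.81·cos58.8° = 1.456 m → τ = 392.4 N·m clockwise.
Person: 69.1×9.8 = 677.2 N at 3.52 m → arm 1.823 m → τ = 1235 N·m clockwise.
Wall normal N acts horizontally at the top; its moment arm is the height L sinθ = 5.62·sin58.8° = 4.807 m, counterclockwise.
Balancing moments: N × 4.807 = 1627, giving N = 338.5 N.
ΣFx = 0 ⇒ f = N_wall = 338.5 N. ΣFy = 0 ⇒ N_floor = 946.7 N.
μ_min = f / N_floor = 338.5 / 946.7 = 0.358.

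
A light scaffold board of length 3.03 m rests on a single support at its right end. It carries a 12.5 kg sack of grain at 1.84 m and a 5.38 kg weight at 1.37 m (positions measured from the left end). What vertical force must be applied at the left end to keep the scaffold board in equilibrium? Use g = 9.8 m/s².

Sum moments about the right end (the unknown pivot reaction has zero arm there).
Sack of grain: 12.5 × 9.8 = 122.5 N down at 1.84 m → arm 1.19 m, τ = 122.5 × 1.19 = 145.8 N·m counterclockwise.
Weight: 5.38 × 9.8 = 52.72 N down at 1.37 m → arm 1.66 m, τ = 52.72 × 1.66 = 87.52 N·m counterclockwise.
Net moment of the loads = 233.3 N·m counterclockwise.
The upward force F acts at the left end, arm 3.03 m, giving F × 3.03 clockwise.
Setting net torque to zero: F × 3.03 = 233.3 → F = 233.3 / 3.03 = 77 N.

F ≈ 77 N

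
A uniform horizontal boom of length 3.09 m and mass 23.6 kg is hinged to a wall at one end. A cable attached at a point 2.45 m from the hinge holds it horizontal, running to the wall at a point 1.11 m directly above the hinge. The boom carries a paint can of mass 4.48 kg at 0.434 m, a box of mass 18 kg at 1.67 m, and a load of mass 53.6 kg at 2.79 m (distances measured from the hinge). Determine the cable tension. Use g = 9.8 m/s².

T ≈ 2110 N

Sum moments about the hinge (the unknown hinge reaction has zero arm there).
Beam weight: 23.6 × 9.8 = 231.3 N down at 1.545 m → arm 1.545 m, τ = 231.3 × 1.545 = 357.4 N·m clockwise.
Paint can: 4.48 × 9.8 = 43.9 N down at 0.434 m → arm 0.434 m, τ = 43.9 × 0.434 = 19.05 N·m clockwise.
Box: 18 × 9.8 = 176.4 N down at 1.67 m → arm 1.67 m, τ = 176.4 × 1.67 = 294.6 N·m clockwise.
Load: 53.6 × 9.8 = 525.3 N down at 2.79 m → arm 2.79 m, τ = 525.3 × 2.79 = 1466 N·m clockwise.
Total clockwise load moment = 2137 N·m.
The cable tension T acts at 2.45 m; only its component perpendicular to the boom, T sinθ, produces torque. sinθ = h/√(h²+d²) = 1.11/√(1.11²+2.45²) = 0.4127.
For rotational equilibrium, T × 2.45 × 0.4127 = 2137, so T = 2137 / 1.011 = 2110 N.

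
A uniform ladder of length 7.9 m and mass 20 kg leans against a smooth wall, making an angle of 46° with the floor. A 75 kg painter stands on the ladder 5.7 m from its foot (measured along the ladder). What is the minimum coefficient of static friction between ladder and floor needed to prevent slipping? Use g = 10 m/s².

μ_min ≈ 0.652

Taking torques about the foot of the ladder:
Ladder weight 20×10 = 200 N acts at 3.95 m along the ladder; its horizontal arm is 3.95·cos46° = 2.744 m → τ = 548.8 N·m clockwise.
Painter: 75×10 = 750 N at 5.7 m → arm 3.96 m → τ = 2970 N·m clockwise.
Wall normal N acts horizontally at the top; its moment arm is the height L sinθ = 7.9·sin46° = 5.683 m, counterclockwise.
Setting net torque to zero: N × 5.683 = 3519 → N = 619.2 N.
ΣFx = 0 ⇒ f = N_wall = 619.2 N. ΣFy = 0 ⇒ N_floor = 950 N.
μ_min = f / N_floor = 619.2 / 950 = 0.652.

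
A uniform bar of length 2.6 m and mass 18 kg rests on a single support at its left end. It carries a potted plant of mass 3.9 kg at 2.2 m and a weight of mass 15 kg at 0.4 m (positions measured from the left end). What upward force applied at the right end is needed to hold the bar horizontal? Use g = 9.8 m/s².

About the left end:
Beam weight: 18 × 9.8 = 176.4 N down at 1.3 m → arm 1.3 m, τ = 176.4 × 1.3 = 229.3 N·m clockwise.
Potted plant: 3.9 × 9.8 = 38.22 N down at 2.2 m → arm 2.2 m, τ = 38.22 × 2.2 = 84.08 N·m clockwise.
Weight: 15 × 9.8 = 147 N down at 0.4 m → arm 0.4 m, τ = 147 × 0.4 = 58.8 N·m clockwise.
Net moment of the loads = 372.2 N·m clockwise.
The upward force F acts at the right end, arm 2.6 m, giving F × 2.6 counterclockwise.
For rotational equilibrium, F × 2.6 = 372.2, so F = 372.2 / 2.6 = 143 N.

F ≈ 143 N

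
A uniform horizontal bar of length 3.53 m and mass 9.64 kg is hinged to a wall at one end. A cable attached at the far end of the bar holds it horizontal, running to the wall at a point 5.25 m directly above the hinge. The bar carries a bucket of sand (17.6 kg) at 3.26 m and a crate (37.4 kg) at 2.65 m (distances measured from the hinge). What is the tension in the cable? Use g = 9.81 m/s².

T ≈ 581 N

Taking torques about the hinge:
Beam weight: 9.64 × 9.81 = 94.57 N down at 1.765 m → arm 1.765 m, τ = 94.57 × 1.765 = 166.9 N·m clockwise.
Bucket of sand: 17.6 × 9.81 = 172.7 N down at 3.26 m → arm 3.26 m, τ = 172.7 × 3.26 = 563 N·m clockwise.
Crate: 37.4 × 9.81 = 366.9 N down at 2.65 m → arm 2.65 m, τ = 366.9 × 2.65 = 972.3 N·m clockwise.
Total clockwise load moment = 1702 N·m.
The cable tension T acts at 3.53 m; only its component perpendicular to the bar, T sinθ, produces torque. sinθ = h/√(h²+d²) = 5.25/√(5.25²+3.53²) = 0.8299.
For rotational equilibrium, T × 3.53 × 0.8299 = 1702, so T = 1702 / 2.93 = 581 N.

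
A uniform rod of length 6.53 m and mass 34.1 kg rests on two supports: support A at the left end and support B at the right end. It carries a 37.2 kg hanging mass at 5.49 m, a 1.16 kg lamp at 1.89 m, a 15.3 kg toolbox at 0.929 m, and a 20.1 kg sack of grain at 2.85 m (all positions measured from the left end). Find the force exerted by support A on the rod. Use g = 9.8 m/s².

R_A ≈ 473 N

Choose support B as the axis so its reaction then has zero moment arm.
Beam weight: 34.1 × 9.8 = 334.2 N down at 3.265 m → arm 3.265 m, τ = 334.2 × 3.265 = 1091 N·m counterclockwise.
Hanging mass: 37.2 × 9.8 = 364.6 N down at 5.49 m → arm 1.04 m, τ = 364.6 × 1.04 = 379.2 N·m counterclockwise.
Lamp: 1.16 × 9.8 = 11.37 N down at 1.89 m → arm 4.64 m, τ = 11.37 × 4.64 = 52.76 N·m counterclockwise.
Toolbox: 15.3 × 9.8 = 149.9 N down at 0.929 m → arm 5.601 m, τ = 149.9 × 5.601 = 839.6 N·m counterclockwise.
Sack of grain: 20.1 × 9.8 = 197 N down at 2.85 m → arm 3.68 m, τ = 197 × 3.68 = 725 N·m counterclockwise.
Net load moment about support B = 3088 N·m counterclockwise.
Reaction R at support A is upward at 0 m, arm 6.53 m → moment R × 6.53 clockwise.
Στ = 0 ⇒ R × 6.53 = 3088 ⇒ R = 473 N.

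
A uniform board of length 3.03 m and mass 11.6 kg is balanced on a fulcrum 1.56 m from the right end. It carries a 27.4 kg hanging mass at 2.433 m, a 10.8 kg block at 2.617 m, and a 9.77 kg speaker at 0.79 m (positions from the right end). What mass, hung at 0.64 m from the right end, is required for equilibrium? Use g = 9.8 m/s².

Choose the fulcrum (at 1.56 m from the right end) as the axis so the support reaction has zero arm there.
Beam weight: 11.6 × 9.8 = 113.7 N down at 1.515 m → arm 0.045 m, τ = 113.7 × 0.045 = 5.117 N·m clockwise.
Hanging mass: 27.4 × 9.8 = 268.5 N down at 2.433 m → arm 0.873 m, τ = 268.5 × 0.873 = 234.4 N·m counterclockwise.
Block: 10.8 × 9.8 = 105.8 N down at 2.617 m → arm 1.057 m, τ = 105.8 × 1.057 = 111.8 N·m counterclockwise.
Speaker: 9.77 × 9.8 = 95.75 N down at 0.79 m → arm 0.77 m, τ = 95.75 × 0.77 = 73.73 N·m clockwise.
Net moment of known loads = 267.4 N·m counterclockwise.
An unknown mass m at 0.64 m has arm 0.92 m; its moment is m·g·0.92 clockwise.
For rotational equilibrium, m × 9.8 × 0.92 = 267.4, so m = 267.4 / (9.8 × 0.92) = 29.7 kg.

m ≈ 29.7 kg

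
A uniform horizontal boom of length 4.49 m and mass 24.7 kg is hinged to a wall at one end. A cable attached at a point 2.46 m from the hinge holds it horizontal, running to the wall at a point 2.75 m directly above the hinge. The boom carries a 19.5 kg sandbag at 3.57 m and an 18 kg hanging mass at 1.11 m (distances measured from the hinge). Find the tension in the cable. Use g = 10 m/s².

T ≈ 791 N

About the hinge:
Beam weight: 24.7 × 10 = 247 N down at 2.245 m → arm 2.245 m, τ = 247 × 2.245 = 554.5 N·m clockwise.
Sandbag: 19.5 × 10 = 195 N down at 3.57 m → arm 3.57 m, τ = 195 × 3.57 = 696.1 N·m clockwise.
Hanging mass: 18 × 10 = 180 N down at 1.11 m → arm 1.11 m, τ = 180 × 1.11 = 199.8 N·m clockwise.
Total clockwise load moment = 1450 N·m.
The cable tension T acts at 2.46 m; only its component perpendicular to the boom, T sinθ, produces torque. sinθ = h/√(h²+d²) = 2.75/√(2.75²+2.46²) = 0.7453.
For rotational equilibrium, T × 2.46 × 0.7453 = 1450, so T = 1450 / 1.833 = 791 N.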